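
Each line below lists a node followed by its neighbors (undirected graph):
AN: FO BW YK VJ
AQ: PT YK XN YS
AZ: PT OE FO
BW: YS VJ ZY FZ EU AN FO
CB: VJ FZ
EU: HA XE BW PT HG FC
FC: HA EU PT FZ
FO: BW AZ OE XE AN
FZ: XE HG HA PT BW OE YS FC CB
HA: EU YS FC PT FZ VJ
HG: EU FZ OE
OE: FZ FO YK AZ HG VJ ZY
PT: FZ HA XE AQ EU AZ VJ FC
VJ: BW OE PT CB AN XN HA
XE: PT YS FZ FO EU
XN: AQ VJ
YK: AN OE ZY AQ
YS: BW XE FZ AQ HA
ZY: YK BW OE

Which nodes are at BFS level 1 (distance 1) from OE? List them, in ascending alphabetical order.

AZ, FO, FZ, HG, VJ, YK, ZY

Level 0: OE
Level 1: AZ, FO, FZ, HG, VJ, YK, ZY
Level 2: AN, AQ, BW, CB, EU, FC, HA, PT, XE, XN, YS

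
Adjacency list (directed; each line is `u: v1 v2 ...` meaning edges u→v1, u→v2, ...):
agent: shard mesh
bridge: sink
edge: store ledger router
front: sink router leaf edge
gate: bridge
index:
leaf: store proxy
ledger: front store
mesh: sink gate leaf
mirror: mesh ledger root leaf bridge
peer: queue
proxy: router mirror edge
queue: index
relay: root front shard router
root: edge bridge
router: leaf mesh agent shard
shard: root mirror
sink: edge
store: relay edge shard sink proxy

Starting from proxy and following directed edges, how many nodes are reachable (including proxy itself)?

BFS from proxy visits: proxy, router, mirror, edge, leaf, mesh, agent, shard, ledger, root, bridge, store, sink, gate, front, relay
Reachable nodes: 16 of 19 total.

16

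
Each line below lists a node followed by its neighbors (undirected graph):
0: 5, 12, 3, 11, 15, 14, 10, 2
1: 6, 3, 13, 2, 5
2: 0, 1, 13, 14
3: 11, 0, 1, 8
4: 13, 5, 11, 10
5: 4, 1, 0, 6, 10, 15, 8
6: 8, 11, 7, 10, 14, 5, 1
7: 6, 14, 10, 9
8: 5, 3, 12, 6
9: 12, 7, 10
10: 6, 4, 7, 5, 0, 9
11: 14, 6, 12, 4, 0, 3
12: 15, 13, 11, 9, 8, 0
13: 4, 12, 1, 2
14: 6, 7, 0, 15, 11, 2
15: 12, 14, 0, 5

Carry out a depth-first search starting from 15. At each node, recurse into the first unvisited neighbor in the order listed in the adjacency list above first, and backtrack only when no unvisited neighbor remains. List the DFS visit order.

15 12 13 4 5 1 6 8 3 11 14 7 10 0 2 9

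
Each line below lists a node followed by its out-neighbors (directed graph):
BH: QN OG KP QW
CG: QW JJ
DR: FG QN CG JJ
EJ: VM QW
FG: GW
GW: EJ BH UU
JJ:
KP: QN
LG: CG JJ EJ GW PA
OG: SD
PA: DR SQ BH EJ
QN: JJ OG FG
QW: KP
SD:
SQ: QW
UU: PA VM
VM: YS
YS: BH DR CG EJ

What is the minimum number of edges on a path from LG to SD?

4

Level 0: LG
Level 1: CG, EJ, GW, JJ, PA
Level 2: BH, DR, QW, SQ, UU, VM
Level 3: FG, KP, OG, QN, YS
Level 4: SD
SD first appears at level 4.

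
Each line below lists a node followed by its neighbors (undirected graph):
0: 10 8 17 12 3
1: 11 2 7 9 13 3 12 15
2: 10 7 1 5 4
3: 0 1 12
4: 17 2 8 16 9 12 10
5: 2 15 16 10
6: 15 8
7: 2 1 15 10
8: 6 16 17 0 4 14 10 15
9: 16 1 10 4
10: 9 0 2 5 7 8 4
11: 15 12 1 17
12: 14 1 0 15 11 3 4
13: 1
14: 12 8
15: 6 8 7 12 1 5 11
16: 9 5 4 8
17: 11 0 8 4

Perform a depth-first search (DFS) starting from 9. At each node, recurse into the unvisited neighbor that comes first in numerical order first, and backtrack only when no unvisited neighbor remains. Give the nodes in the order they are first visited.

9 1 2 4 8 0 3 12 11 15 5 10 7 16 6 17 14 13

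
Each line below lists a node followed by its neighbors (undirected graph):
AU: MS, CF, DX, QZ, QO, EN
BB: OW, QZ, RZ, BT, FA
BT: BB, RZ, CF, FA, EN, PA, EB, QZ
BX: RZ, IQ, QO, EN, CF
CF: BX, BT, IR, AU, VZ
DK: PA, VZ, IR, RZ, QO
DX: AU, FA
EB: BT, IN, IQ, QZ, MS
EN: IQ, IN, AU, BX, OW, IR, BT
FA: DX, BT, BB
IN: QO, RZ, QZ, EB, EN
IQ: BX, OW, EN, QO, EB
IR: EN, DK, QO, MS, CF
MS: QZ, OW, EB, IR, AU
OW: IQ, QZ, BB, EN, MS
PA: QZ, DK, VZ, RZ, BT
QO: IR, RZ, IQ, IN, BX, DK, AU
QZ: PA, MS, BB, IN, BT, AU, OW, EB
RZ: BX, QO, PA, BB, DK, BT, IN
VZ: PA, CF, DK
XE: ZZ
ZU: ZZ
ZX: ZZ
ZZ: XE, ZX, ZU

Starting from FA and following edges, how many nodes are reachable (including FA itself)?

20

BFS from FA visits: FA, DX, BT, BB, AU, RZ, QZ, PA, EN, EB, CF, OW, QO, MS, IN, DK, BX, VZ, IR, IQ
Reachable nodes: 20 of 24 total.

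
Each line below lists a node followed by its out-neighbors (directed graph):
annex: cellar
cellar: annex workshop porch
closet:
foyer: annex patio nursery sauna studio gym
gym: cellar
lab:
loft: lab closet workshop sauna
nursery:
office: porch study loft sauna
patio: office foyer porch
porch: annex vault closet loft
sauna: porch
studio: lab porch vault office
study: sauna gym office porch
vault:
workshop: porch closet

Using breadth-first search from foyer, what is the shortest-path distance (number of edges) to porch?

Level 0: foyer
Level 1: annex, gym, nursery, patio, sauna, studio
Level 2: cellar, lab, office, porch, vault
Level 3: closet, loft, study, workshop
porch first appears at level 2.

2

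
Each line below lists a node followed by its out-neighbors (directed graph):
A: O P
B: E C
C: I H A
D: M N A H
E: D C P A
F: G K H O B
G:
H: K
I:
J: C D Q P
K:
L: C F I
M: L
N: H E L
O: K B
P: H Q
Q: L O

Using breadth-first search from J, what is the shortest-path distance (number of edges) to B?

Level 0: J
Level 1: C, D, P, Q
Level 2: A, H, I, L, M, N, O
Level 3: B, E, F, K
Level 4: G
B first appears at level 3.

3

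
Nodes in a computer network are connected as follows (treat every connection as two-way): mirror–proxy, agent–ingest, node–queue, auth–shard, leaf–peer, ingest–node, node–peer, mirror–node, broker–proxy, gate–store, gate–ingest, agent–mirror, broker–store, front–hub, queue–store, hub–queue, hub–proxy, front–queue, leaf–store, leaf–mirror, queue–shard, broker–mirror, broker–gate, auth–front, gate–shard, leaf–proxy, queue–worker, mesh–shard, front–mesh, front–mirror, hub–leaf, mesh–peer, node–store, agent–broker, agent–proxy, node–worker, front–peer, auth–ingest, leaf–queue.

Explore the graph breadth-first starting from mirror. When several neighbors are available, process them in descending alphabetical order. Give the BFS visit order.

mirror, proxy, node, leaf, front, broker, agent, hub, worker, store, queue, peer, ingest, mesh, auth, gate, shard

Visit mirror; enqueue proxy, node, leaf, front, broker, agent → queue [proxy, node, leaf, front, broker, agent]
Visit proxy; enqueue hub → queue [node, leaf, front, broker, agent, hub]
Visit node; enqueue worker, store, queue, peer, ingest → queue [leaf, front, broker, agent, hub, worker, store, queue, peer, ingest]
Visit leaf → queue [front, broker, agent, hub, worker, store, queue, peer, ingest]
Visit front; enqueue mesh, auth → queue [broker, agent, hub, worker, store, queue, peer, ingest, mesh, auth]
Visit broker; enqueue gate → queue [agent, hub, worker, store, queue, peer, ingest, mesh, auth, gate]
Visit agent → queue [hub, worker, store, queue, peer, ingest, mesh, auth, gate]
Visit hub → queue [worker, store, queue, peer, ingest, mesh, auth, gate]
Visit worker → queue [store, queue, peer, ingest, mesh, auth, gate]
Visit store → queue [queue, peer, ingest, mesh, auth, gate]
Visit queue; enqueue shard → queue [peer, ingest, mesh, auth, gate, shard]
Visit peer → queue [ingest, mesh, auth, gate, shard]
Visit ingest → queue [mesh, auth, gate, shard]
Visit mesh → queue [auth, gate, shard]
Visit auth → queue [gate, shard]
Visit gate → queue [shard]
Visit shard → queue []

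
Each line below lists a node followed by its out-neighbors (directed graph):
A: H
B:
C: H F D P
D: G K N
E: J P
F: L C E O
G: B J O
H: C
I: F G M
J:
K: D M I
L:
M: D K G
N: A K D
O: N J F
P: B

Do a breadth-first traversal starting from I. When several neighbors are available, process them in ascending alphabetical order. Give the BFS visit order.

Visit I; enqueue F, G, M → queue [F, G, M]
Visit F; enqueue C, E, L, O → queue [G, M, C, E, L, O]
Visit G; enqueue B, J → queue [M, C, E, L, O, B, J]
Visit M; enqueue D, K → queue [C, E, L, O, B, J, D, K]
Visit C; enqueue H, P → queue [E, L, O, B, J, D, K, H, P]
Visit E → queue [L, O, B, J, D, K, H, P]
Visit L → queue [O, B, J, D, K, H, P]
Visit O; enqueue N → queue [B, J, D, K, H, P, N]
Visit B → queue [J, D, K, H, P, N]
Visit J → queue [D, K, H, P, N]
Visit D → queue [K, H, P, N]
Visit K → queue [H, P, N]
Visit H → queue [P, N]
Visit P → queue [N]
Visit N; enqueue A → queue [A]
Visit A → queue []

I F G M C E L O B J D K H P N A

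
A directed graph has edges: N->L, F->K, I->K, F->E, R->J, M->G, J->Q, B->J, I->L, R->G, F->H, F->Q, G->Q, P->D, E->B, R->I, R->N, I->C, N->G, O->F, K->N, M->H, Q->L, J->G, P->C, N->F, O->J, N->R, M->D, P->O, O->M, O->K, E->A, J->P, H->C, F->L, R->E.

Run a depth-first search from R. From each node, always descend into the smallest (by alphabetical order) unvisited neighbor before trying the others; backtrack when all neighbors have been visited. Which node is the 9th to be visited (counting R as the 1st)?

P

Visit R
R → E
E → A
E → B
B → J
J → G
G → Q
Q → L
J → P
P → C
P → D
P → O
O → F
F → H
F → K
K → N
O → M
R → I

Visit order: R, E, A, B, J, G, Q, L, P, C, D, O, F, H, K, N, M, I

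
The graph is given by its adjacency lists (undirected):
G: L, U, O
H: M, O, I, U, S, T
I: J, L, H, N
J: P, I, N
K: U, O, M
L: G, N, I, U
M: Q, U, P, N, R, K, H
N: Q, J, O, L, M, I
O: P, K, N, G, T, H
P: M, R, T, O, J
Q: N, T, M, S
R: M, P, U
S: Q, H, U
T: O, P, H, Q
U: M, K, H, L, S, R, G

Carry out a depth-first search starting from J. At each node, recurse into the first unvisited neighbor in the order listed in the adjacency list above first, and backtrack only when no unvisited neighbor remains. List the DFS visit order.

J, P, M, Q, N, O, K, U, H, I, L, G, S, T, R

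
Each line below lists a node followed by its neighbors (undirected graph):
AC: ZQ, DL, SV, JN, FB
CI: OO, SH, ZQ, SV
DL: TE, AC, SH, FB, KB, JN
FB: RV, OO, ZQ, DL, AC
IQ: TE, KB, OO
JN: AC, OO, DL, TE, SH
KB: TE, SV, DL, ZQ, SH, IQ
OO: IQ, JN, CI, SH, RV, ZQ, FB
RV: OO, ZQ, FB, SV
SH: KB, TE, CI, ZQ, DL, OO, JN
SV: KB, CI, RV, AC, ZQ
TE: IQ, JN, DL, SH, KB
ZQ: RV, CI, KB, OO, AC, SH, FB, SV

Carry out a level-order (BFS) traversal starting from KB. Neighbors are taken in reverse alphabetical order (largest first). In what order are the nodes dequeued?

Visit KB; enqueue ZQ, TE, SV, SH, IQ, DL → queue [ZQ, TE, SV, SH, IQ, DL]
Visit ZQ; enqueue RV, OO, FB, CI, AC → queue [TE, SV, SH, IQ, DL, RV, OO, FB, CI, AC]
Visit TE; enqueue JN → queue [SV, SH, IQ, DL, RV, OO, FB, CI, AC, JN]
Visit SV → queue [SH, IQ, DL, RV, OO, FB, CI, AC, JN]
Visit SH → queue [IQ, DL, RV, OO, FB, CI, AC, JN]
Visit IQ → queue [DL, RV, OO, FB, CI, AC, JN]
Visit DL → queue [RV, OO, FB, CI, AC, JN]
Visit RV → queue [OO, FB, CI, AC, JN]
Visit OO → queue [FB, CI, AC, JN]
Visit FB → queue [CI, AC, JN]
Visit CI → queue [AC, JN]
Visit AC → queue [JN]
Visit JN → queue []

KB → ZQ → TE → SV → SH → IQ → DL → RV → OO → FB → CI → AC → JN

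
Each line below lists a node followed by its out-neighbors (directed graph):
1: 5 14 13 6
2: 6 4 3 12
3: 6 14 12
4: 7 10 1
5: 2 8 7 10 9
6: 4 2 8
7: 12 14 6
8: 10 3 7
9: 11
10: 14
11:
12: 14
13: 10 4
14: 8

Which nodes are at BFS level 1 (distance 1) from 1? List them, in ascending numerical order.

5, 6, 13, 14

Level 0: 1
Level 1: 5, 6, 13, 14
Level 2: 2, 4, 7, 8, 9, 10
Level 3: 3, 11, 12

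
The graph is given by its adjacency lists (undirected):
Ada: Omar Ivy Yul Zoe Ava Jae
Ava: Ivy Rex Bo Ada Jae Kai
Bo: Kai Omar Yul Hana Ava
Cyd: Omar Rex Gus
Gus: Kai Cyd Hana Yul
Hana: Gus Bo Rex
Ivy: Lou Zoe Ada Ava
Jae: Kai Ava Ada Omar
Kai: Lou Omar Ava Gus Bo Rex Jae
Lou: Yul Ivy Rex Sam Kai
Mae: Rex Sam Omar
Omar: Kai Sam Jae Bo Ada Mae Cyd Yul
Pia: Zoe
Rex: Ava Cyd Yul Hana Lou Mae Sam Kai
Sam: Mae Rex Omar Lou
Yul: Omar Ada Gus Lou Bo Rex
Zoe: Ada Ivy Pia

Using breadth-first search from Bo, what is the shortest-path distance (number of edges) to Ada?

2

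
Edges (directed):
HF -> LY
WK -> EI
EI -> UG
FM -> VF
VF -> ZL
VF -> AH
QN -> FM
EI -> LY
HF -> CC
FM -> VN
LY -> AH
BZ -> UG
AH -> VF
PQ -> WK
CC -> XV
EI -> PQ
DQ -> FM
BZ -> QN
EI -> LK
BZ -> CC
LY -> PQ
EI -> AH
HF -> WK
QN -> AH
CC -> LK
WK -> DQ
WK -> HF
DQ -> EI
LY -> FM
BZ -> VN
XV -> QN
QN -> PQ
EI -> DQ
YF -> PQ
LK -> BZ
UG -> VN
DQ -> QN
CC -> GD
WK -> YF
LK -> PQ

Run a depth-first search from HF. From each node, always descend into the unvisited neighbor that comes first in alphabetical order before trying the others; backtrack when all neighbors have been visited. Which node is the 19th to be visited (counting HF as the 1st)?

Visit HF
HF → CC
CC → GD
CC → LK
LK → BZ
BZ → QN
QN → AH
AH → VF
VF → ZL
QN → FM
FM → VN
QN → PQ
PQ → WK
WK → DQ
DQ → EI
EI → LY
EI → UG
WK → YF
CC → XV

Visit order: HF, CC, GD, LK, BZ, QN, AH, VF, ZL, FM, VN, PQ, WK, DQ, EI, LY, UG, YF, XV

XV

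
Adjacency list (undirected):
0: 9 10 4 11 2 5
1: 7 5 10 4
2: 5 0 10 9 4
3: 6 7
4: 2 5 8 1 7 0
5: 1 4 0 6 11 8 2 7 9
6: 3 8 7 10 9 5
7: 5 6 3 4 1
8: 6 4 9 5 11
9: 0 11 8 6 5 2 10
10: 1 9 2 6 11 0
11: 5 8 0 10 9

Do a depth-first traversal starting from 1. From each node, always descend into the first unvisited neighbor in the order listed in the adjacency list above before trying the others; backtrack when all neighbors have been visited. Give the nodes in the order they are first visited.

1, 7, 5, 4, 2, 0, 9, 11, 8, 6, 3, 10

Visit 1
1 → 7
7 → 5
5 → 4
4 → 2
2 → 0
0 → 9
9 → 11
11 → 8
8 → 6
6 → 3
6 → 10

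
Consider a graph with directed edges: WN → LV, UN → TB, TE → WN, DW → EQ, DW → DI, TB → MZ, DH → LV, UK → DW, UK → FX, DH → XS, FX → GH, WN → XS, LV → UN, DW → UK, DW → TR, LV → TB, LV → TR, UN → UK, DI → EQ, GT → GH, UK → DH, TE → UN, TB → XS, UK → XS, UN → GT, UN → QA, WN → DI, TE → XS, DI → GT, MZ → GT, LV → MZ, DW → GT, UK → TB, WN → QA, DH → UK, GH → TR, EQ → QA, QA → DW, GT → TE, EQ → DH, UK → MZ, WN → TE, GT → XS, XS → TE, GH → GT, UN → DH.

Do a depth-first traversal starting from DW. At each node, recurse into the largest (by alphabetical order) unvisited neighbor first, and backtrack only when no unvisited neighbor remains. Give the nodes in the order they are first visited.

DW → UK → XS → TE → WN → QA → LV → UN → TB → MZ → GT → GH → TR → DH → DI → EQ → FX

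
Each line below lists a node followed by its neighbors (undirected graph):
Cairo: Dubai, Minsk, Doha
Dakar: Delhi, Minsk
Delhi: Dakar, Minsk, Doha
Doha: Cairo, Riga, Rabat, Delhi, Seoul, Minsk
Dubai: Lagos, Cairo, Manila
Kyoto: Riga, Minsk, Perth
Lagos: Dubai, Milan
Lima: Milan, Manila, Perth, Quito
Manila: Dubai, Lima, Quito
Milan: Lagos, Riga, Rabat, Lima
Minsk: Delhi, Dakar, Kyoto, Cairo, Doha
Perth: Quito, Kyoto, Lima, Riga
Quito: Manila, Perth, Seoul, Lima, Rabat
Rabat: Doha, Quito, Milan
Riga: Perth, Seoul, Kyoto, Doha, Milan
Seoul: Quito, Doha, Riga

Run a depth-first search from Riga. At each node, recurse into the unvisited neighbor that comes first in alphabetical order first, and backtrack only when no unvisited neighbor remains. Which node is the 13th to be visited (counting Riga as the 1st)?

Visit Riga
Riga → Doha
Doha → Cairo
Cairo → Dubai
Dubai → Lagos
Lagos → Milan
Milan → Lima
Lima → Manila
Manila → Quito
Quito → Perth
Perth → Kyoto
Kyoto → Minsk
Minsk → Dakar
Dakar → Delhi
Quito → Rabat
Quito → Seoul

Visit order: Riga, Doha, Cairo, Dubai, Lagos, Milan, Lima, Manila, Quito, Perth, Kyoto, Minsk, Dakar, Delhi, Rabat, Seoul

Dakar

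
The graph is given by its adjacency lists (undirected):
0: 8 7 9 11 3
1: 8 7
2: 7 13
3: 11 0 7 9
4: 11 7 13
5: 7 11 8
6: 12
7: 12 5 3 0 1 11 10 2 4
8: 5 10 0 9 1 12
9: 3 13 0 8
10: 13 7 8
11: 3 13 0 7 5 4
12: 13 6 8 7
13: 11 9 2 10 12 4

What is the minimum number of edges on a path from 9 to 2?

2

Level 0: 9
Level 1: 0, 3, 8, 13
Level 2: 1, 2, 4, 5, 7, 10, 11, 12
Level 3: 6
2 first appears at level 2.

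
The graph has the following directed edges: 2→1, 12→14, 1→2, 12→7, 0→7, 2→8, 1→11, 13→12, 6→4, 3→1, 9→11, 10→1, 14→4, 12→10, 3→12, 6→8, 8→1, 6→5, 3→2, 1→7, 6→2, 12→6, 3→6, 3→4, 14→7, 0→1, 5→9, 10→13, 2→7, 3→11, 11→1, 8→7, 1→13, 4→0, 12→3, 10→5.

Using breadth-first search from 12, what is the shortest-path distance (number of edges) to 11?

Level 0: 12
Level 1: 3, 6, 7, 10, 14
Level 2: 1, 2, 4, 5, 8, 11, 13
Level 3: 0, 9
11 first appears at level 2.

2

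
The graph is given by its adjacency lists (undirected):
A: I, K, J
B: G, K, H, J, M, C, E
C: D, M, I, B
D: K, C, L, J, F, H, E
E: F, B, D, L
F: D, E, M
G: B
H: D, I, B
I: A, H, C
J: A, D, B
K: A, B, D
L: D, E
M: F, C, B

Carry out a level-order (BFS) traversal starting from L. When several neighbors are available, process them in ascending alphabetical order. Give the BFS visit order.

Visit L; enqueue D, E → queue [D, E]
Visit D; enqueue C, F, H, J, K → queue [E, C, F, H, J, K]
Visit E; enqueue B → queue [C, F, H, J, K, B]
Visit C; enqueue I, M → queue [F, H, J, K, B, I, M]
Visit F → queue [H, J, K, B, I, M]
Visit H → queue [J, K, B, I, M]
Visit J; enqueue A → queue [K, B, I, M, A]
Visit K → queue [B, I, M, A]
Visit B; enqueue G → queue [I, M, A, G]
Visit I → queue [M, A, G]
Visit M → queue [A, G]
Visit A → queue [G]
Visit G → queue []

L, D, E, C, F, H, J, K, B, I, M, A, G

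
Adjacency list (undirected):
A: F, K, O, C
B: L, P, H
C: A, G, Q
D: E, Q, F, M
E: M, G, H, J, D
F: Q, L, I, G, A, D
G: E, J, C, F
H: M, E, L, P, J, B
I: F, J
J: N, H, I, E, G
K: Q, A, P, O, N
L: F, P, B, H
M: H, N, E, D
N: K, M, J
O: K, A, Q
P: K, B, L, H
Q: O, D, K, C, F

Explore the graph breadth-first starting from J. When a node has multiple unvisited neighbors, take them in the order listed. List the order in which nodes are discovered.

J -> N -> H -> I -> E -> G -> K -> M -> L -> P -> B -> F -> D -> C -> Q -> A -> O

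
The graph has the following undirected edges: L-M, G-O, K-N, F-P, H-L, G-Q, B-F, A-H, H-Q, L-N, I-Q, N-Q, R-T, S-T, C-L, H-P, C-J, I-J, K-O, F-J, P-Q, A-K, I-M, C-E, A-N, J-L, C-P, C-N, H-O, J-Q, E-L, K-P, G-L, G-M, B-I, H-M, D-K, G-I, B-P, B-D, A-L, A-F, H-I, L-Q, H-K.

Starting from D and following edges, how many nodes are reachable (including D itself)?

17

BFS from D visits: D, K, B, P, O, N, H, A, I, F, Q, C, G, L, M, J, E
Reachable nodes: 17 of 20 total.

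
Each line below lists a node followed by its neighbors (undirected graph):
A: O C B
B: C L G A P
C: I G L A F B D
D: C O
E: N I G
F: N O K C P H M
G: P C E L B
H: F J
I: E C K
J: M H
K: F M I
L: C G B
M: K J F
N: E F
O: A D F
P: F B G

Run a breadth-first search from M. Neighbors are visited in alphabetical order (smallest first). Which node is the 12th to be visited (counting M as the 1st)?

Visit M; enqueue F, J, K → queue [F, J, K]
Visit F; enqueue C, H, N, O, P → queue [J, K, C, H, N, O, P]
Visit J → queue [K, C, H, N, O, P]
Visit K; enqueue I → queue [C, H, N, O, P, I]
Visit C; enqueue A, B, D, G, L → queue [H, N, O, P, I, A, B, D, G, L]
Visit H → queue [N, O, P, I, A, B, D, G, L]
Visit N; enqueue E → queue [O, P, I, A, B, D, G, L, E]
Visit O → queue [P, I, A, B, D, G, L, E]
Visit P → queue [I, A, B, D, G, L, E]
Visit I → queue [A, B, D, G, L, E]
Visit A → queue [B, D, G, L, E]
Visit B → queue [D, G, L, E]
Visit D → queue [G, L, E]
Visit G → queue [L, E]
Visit L → queue [E]
Visit E → queue []

Visit order: M, F, J, K, C, H, N, O, P, I, A, B, D, G, L, E

B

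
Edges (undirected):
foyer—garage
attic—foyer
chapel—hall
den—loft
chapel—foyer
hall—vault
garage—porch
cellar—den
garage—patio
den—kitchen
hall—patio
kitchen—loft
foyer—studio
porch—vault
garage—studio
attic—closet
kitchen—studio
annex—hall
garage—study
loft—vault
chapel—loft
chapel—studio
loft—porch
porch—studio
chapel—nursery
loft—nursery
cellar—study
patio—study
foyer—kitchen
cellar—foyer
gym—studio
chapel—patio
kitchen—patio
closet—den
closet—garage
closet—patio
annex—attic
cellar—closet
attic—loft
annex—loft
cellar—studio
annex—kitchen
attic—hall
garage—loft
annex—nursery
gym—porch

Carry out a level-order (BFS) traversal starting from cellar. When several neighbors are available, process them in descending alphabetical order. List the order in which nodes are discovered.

cellar, study, studio, foyer, den, closet, patio, garage, porch, kitchen, gym, chapel, attic, loft, hall, vault, annex, nursery

Visit cellar; enqueue study, studio, foyer, den, closet → queue [study, studio, foyer, den, closet]
Visit study; enqueue patio, garage → queue [studio, foyer, den, closet, patio, garage]
Visit studio; enqueue porch, kitchen, gym, chapel → queue [foyer, den, closet, patio, garage, porch, kitchen, gym, chapel]
Visit foyer; enqueue attic → queue [den, closet, patio, garage, porch, kitchen, gym, chapel, attic]
Visit den; enqueue loft → queue [closet, patio, garage, porch, kitchen, gym, chapel, attic, loft]
Visit closet → queue [patio, garage, porch, kitchen, gym, chapel, attic, loft]
Visit patio; enqueue hall → queue [garage, porch, kitchen, gym, chapel, attic, loft, hall]
Visit garage → queue [porch, kitchen, gym, chapel, attic, loft, hall]
Visit porch; enqueue vault → queue [kitchen, gym, chapel, attic, loft, hall, vault]
Visit kitchen; enqueue annex → queue [gym, chapel, attic, loft, hall, vault, annex]
Visit gym → queue [chapel, attic, loft, hall, vault, annex]
Visit chapel; enqueue nursery → queue [attic, loft, hall, vault, annex, nursery]
Visit attic → queue [loft, hall, vault, annex, nursery]
Visit loft → queue [hall, vault, annex, nursery]
Visit hall → queue [vault, annex, nursery]
Visit vault → queue [annex, nursery]
Visit annex → queue [nursery]
Visit nursery → queue []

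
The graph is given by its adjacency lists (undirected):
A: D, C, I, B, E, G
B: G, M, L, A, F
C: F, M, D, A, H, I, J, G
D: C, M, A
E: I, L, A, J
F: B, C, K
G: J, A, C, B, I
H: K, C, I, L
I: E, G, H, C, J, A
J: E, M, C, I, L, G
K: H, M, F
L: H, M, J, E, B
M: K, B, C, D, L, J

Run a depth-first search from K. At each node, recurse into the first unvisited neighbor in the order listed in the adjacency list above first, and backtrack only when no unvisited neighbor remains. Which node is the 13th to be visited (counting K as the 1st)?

Visit K
K → H
H → C
C → F
F → B
B → G
G → J
J → E
E → I
I → A
A → D
D → M
M → L

Visit order: K, H, C, F, B, G, J, E, I, A, D, M, L

L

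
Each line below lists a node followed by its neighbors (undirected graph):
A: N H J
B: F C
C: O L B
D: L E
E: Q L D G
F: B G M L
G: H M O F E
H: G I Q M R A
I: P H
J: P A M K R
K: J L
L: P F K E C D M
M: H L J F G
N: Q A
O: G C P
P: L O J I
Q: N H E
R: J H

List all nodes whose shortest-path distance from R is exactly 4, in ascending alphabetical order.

B, C, D

Level 0: R
Level 1: H, J
Level 2: A, G, I, K, M, P, Q
Level 3: E, F, L, N, O
Level 4: B, C, D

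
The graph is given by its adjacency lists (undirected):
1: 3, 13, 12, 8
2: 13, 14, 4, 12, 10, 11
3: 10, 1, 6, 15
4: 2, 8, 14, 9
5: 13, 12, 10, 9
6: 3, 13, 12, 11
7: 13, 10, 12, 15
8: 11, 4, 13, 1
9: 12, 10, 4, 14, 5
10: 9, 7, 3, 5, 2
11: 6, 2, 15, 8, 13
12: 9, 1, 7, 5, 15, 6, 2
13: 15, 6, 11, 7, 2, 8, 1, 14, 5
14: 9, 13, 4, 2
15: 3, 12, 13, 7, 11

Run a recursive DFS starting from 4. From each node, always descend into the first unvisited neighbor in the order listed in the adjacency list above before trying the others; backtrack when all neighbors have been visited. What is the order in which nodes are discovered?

Visit 4
4 → 2
2 → 13
13 → 15
15 → 3
3 → 10
10 → 9
9 → 12
12 → 1
1 → 8
8 → 11
11 → 6
12 → 7
12 → 5
9 → 14

4 → 2 → 13 → 15 → 3 → 10 → 9 → 12 → 1 → 8 → 11 → 6 → 7 → 5 → 14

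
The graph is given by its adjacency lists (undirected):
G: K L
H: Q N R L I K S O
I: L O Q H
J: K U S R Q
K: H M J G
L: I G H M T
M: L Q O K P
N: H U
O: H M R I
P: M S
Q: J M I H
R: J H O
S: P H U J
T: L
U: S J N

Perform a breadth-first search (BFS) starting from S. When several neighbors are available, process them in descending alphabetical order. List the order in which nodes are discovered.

Visit S; enqueue U, P, J, H → queue [U, P, J, H]
Visit U; enqueue N → queue [P, J, H, N]
Visit P; enqueue M → queue [J, H, N, M]
Visit J; enqueue R, Q, K → queue [H, N, M, R, Q, K]
Visit H; enqueue O, L, I → queue [N, M, R, Q, K, O, L, I]
Visit N → queue [M, R, Q, K, O, L, I]
Visit M → queue [R, Q, K, O, L, I]
Visit R → queue [Q, K, O, L, I]
Visit Q → queue [K, O, L, I]
Visit K; enqueue G → queue [O, L, I, G]
Visit O → queue [L, I, G]
Visit L; enqueue T → queue [I, G, T]
Visit I → queue [G, T]
Visit G → queue [T]
Visit T → queue []

S → U → P → J → H → N → M → R → Q → K → O → L → I → G → T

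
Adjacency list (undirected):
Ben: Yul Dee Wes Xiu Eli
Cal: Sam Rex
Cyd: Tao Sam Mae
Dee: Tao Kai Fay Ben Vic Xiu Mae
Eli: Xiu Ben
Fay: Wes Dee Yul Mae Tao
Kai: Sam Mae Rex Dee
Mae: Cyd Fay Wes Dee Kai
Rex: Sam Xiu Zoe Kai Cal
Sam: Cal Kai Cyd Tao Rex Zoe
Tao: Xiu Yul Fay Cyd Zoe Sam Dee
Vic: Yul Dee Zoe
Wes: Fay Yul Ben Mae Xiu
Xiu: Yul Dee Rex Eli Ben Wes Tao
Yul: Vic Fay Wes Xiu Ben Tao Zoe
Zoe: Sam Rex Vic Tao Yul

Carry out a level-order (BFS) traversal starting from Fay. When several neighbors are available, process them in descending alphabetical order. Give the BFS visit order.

Fay, Yul, Wes, Tao, Mae, Dee, Zoe, Xiu, Vic, Ben, Sam, Cyd, Kai, Rex, Eli, Cal

Visit Fay; enqueue Yul, Wes, Tao, Mae, Dee → queue [Yul, Wes, Tao, Mae, Dee]
Visit Yul; enqueue Zoe, Xiu, Vic, Ben → queue [Wes, Tao, Mae, Dee, Zoe, Xiu, Vic, Ben]
Visit Wes → queue [Tao, Mae, Dee, Zoe, Xiu, Vic, Ben]
Visit Tao; enqueue Sam, Cyd → queue [Mae, Dee, Zoe, Xiu, Vic, Ben, Sam, Cyd]
Visit Mae; enqueue Kai → queue [Dee, Zoe, Xiu, Vic, Ben, Sam, Cyd, Kai]
Visit Dee → queue [Zoe, Xiu, Vic, Ben, Sam, Cyd, Kai]
Visit Zoe; enqueue Rex → queue [Xiu, Vic, Ben, Sam, Cyd, Kai, Rex]
Visit Xiu; enqueue Eli → queue [Vic, Ben, Sam, Cyd, Kai, Rex, Eli]
Visit Vic → queue [Ben, Sam, Cyd, Kai, Rex, Eli]
Visit Ben → queue [Sam, Cyd, Kai, Rex, Eli]
Visit Sam; enqueue Cal → queue [Cyd, Kai, Rex, Eli, Cal]
Visit Cyd → queue [Kai, Rex, Eli, Cal]
Visit Kai → queue [Rex, Eli, Cal]
Visit Rex → queue [Eli, Cal]
Visit Eli → queue [Cal]
Visit Cal → queue []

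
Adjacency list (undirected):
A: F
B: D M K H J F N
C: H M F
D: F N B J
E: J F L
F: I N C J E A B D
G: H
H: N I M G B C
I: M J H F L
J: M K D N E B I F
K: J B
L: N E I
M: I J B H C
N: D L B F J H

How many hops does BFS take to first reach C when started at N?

2

Level 0: N
Level 1: B, D, F, H, J, L
Level 2: A, C, E, G, I, K, M
C first appears at level 2.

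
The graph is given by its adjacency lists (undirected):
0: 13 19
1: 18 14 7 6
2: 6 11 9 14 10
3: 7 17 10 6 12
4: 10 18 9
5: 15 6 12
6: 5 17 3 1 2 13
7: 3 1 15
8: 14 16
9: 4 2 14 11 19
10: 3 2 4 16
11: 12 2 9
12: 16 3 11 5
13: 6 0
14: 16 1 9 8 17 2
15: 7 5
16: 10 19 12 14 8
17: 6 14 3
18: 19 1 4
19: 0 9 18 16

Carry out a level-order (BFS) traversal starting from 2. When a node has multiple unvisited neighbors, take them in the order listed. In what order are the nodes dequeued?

Visit 2; enqueue 6, 11, 9, 14, 10 → queue [6, 11, 9, 14, 10]
Visit 6; enqueue 5, 17, 3, 1, 13 → queue [11, 9, 14, 10, 5, 17, 3, 1, 13]
Visit 11; enqueue 12 → queue [9, 14, 10, 5, 17, 3, 1, 13, 12]
Visit 9; enqueue 4, 19 → queue [14, 10, 5, 17, 3, 1, 13, 12, 4, 19]
Visit 14; enqueue 16, 8 → queue [10, 5, 17, 3, 1, 13, 12, 4, 19, 16, 8]
Visit 10 → queue [5, 17, 3, 1, 13, 12, 4, 19, 16, 8]
Visit 5; enqueue 15 → queue [17, 3, 1, 13, 12, 4, 19, 16, 8, 15]
Visit 17 → queue [3, 1, 13, 12, 4, 19, 16, 8, 15]
Visit 3; enqueue 7 → queue [1, 13, 12, 4, 19, 16, 8, 15, 7]
Visit 1; enqueue 18 → queue [13, 12, 4, 19, 16, 8, 15, 7, 18]
Visit 13; enqueue 0 → queue [12, 4, 19, 16, 8, 15, 7, 18, 0]
Visit 12 → queue [4, 19, 16, 8, 15, 7, 18, 0]
Visit 4 → queue [19, 16, 8, 15, 7, 18, 0]
Visit 19 → queue [16, 8, 15, 7, 18, 0]
Visit 16 → queue [8, 15, 7, 18, 0]
Visit 8 → queue [15, 7, 18, 0]
Visit 15 → queue [7, 18, 0]
Visit 7 → queue [18, 0]
Visit 18 → queue [0]
Visit 0 → queue []

2 6 11 9 14 10 5 17 3 1 13 12 4 19 16 8 15 7 18 0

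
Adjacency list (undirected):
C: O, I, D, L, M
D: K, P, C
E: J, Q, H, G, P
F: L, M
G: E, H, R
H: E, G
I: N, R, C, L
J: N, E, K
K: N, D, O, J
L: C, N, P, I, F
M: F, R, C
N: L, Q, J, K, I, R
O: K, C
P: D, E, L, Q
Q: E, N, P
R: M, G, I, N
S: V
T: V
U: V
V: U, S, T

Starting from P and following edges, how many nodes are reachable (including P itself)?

16

BFS from P visits: P, D, E, L, Q, K, C, J, H, G, N, I, F, O, M, R
Reachable nodes: 16 of 20 total.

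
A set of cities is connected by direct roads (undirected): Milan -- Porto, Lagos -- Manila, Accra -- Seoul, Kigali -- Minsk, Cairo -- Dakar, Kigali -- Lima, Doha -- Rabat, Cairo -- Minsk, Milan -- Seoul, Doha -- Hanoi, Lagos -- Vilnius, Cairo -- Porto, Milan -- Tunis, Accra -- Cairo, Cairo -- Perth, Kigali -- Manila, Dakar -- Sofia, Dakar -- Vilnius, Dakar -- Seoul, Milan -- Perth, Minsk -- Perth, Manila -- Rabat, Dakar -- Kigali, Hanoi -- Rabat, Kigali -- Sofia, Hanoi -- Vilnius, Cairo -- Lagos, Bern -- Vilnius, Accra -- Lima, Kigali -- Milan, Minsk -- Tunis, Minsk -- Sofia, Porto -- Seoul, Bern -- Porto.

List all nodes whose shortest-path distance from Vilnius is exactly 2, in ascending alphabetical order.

Cairo, Doha, Kigali, Manila, Porto, Rabat, Seoul, Sofia

Level 0: Vilnius
Level 1: Bern, Dakar, Hanoi, Lagos
Level 2: Cairo, Doha, Kigali, Manila, Porto, Rabat, Seoul, Sofia
Level 3: Accra, Lima, Milan, Minsk, Perth
Level 4: Tunis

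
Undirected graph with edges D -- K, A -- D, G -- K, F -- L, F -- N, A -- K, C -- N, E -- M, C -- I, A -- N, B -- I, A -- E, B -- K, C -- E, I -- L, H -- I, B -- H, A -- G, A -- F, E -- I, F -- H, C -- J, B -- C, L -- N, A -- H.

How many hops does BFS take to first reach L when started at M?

Level 0: M
Level 1: E
Level 2: A, C, I
Level 3: B, D, F, G, H, J, K, L, N
L first appears at level 3.

3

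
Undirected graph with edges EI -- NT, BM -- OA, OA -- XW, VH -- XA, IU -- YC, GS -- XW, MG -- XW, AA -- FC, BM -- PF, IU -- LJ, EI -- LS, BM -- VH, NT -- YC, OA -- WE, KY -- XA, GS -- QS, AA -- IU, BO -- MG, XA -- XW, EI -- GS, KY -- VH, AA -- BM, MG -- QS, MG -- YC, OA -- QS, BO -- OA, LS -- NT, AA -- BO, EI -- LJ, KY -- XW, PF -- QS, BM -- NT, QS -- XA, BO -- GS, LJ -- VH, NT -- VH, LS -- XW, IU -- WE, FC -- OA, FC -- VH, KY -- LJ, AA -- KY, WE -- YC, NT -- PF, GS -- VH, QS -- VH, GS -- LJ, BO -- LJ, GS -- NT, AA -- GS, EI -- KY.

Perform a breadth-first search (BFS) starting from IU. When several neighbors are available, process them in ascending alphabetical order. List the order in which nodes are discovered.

Visit IU; enqueue AA, LJ, WE, YC → queue [AA, LJ, WE, YC]
Visit AA; enqueue BM, BO, FC, GS, KY → queue [LJ, WE, YC, BM, BO, FC, GS, KY]
Visit LJ; enqueue EI, VH → queue [WE, YC, BM, BO, FC, GS, KY, EI, VH]
Visit WE; enqueue OA → queue [YC, BM, BO, FC, GS, KY, EI, VH, OA]
Visit YC; enqueue MG, NT → queue [BM, BO, FC, GS, KY, EI, VH, OA, MG, NT]
Visit BM; enqueue PF → queue [BO, FC, GS, KY, EI, VH, OA, MG, NT, PF]
Visit BO → queue [FC, GS, KY, EI, VH, OA, MG, NT, PF]
Visit FC → queue [GS, KY, EI, VH, OA, MG, NT, PF]
Visit GS; enqueue QS, XW → queue [KY, EI, VH, OA, MG, NT, PF, QS, XW]
Visit KY; enqueue XA → queue [EI, VH, OA, MG, NT, PF, QS, XW, XA]
Visit EI; enqueue LS → queue [VH, OA, MG, NT, PF, QS, XW, XA, LS]
Visit VH → queue [OA, MG, NT, PF, QS, XW, XA, LS]
Visit OA → queue [MG, NT, PF, QS, XW, XA, LS]
Visit MG → queue [NT, PF, QS, XW, XA, LS]
Visit NT → queue [PF, QS, XW, XA, LS]
Visit PF → queue [QS, XW, XA, LS]
Visit QS → queue [XW, XA, LS]
Visit XW → queue [XA, LS]
Visit XA → queue [LS]
Visit LS → queue []

IU, AA, LJ, WE, YC, BM, BO, FC, GS, KY, EI, VH, OA, MG, NT, PF, QS, XW, XA, LS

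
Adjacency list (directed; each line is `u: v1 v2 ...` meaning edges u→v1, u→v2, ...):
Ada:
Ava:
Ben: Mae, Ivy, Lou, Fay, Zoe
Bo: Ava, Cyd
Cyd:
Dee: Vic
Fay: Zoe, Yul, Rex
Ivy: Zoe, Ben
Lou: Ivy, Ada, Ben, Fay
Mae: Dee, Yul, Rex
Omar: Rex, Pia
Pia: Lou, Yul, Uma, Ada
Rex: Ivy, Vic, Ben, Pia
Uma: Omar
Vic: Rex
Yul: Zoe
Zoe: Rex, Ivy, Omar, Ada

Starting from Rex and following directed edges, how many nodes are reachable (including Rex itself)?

14

BFS from Rex visits: Rex, Ben, Ivy, Pia, Vic, Fay, Lou, Mae, Zoe, Ada, Uma, Yul, Dee, Omar
Reachable nodes: 14 of 17 total.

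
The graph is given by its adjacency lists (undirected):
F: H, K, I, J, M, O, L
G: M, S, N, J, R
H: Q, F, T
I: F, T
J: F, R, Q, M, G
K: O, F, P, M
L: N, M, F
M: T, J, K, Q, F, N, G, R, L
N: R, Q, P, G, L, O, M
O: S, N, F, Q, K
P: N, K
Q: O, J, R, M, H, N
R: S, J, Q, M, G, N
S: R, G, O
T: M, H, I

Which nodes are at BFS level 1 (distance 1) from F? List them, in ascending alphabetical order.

H, I, J, K, L, M, O

Level 0: F
Level 1: H, I, J, K, L, M, O
Level 2: G, N, P, Q, R, S, T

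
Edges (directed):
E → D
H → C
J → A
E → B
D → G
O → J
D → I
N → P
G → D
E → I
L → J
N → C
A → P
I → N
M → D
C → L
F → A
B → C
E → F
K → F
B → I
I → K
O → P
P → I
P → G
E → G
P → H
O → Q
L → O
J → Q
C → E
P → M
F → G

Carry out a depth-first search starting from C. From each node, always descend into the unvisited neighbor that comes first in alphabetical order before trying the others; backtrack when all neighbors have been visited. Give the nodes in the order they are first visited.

Visit C
C → E
E → B
B → I
I → K
K → F
F → A
A → P
P → G
G → D
P → H
P → M
I → N
C → L
L → J
J → Q
L → O

C E B I K F A P G D H M N L J Q O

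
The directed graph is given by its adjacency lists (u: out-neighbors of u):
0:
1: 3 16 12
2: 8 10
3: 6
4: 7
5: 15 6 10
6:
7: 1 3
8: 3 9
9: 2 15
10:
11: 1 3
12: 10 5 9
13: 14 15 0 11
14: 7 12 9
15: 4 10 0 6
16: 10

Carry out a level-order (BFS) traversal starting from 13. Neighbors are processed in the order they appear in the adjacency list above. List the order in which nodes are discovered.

13, 14, 15, 0, 11, 7, 12, 9, 4, 10, 6, 1, 3, 5, 2, 16, 8

Visit 13; enqueue 14, 15, 0, 11 → queue [14, 15, 0, 11]
Visit 14; enqueue 7, 12, 9 → queue [15, 0, 11, 7, 12, 9]
Visit 15; enqueue 4, 10, 6 → queue [0, 11, 7, 12, 9, 4, 10, 6]
Visit 0 → queue [11, 7, 12, 9, 4, 10, 6]
Visit 11; enqueue 1, 3 → queue [7, 12, 9, 4, 10, 6, 1, 3]
Visit 7 → queue [12, 9, 4, 10, 6, 1, 3]
Visit 12; enqueue 5 → queue [9, 4, 10, 6, 1, 3, 5]
Visit 9; enqueue 2 → queue [4, 10, 6, 1, 3, 5, 2]
Visit 4 → queue [10, 6, 1, 3, 5, 2]
Visit 10 → queue [6, 1, 3, 5, 2]
Visit 6 → queue [1, 3, 5, 2]
Visit 1; enqueue 16 → queue [3, 5, 2, 16]
Visit 3 → queue [5, 2, 16]
Visit 5 → queue [2, 16]
Visit 2; enqueue 8 → queue [16, 8]
Visit 16 → queue [8]
Visit 8 → queue []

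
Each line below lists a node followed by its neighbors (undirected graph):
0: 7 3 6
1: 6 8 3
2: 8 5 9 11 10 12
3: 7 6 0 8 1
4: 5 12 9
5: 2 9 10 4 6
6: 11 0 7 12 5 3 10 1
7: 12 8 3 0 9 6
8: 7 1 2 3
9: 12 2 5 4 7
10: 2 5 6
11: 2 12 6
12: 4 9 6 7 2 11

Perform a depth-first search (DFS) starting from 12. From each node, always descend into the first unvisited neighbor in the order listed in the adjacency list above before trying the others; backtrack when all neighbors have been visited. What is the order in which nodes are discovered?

Visit 12
12 → 4
4 → 5
5 → 2
2 → 8
8 → 7
7 → 3
3 → 6
6 → 11
6 → 0
6 → 10
6 → 1
7 → 9

12, 4, 5, 2, 8, 7, 3, 6, 11, 0, 10, 1, 9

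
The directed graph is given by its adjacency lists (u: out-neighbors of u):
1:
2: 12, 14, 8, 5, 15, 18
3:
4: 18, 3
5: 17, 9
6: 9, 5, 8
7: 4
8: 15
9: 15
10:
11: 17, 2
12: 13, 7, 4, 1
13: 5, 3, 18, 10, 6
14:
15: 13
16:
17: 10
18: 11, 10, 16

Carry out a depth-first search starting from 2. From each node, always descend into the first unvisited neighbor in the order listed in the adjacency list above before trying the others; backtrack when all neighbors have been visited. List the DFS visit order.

2 12 13 5 17 10 9 15 3 18 11 16 6 8 7 4 1 14

Visit 2
2 → 12
12 → 13
13 → 5
5 → 17
17 → 10
5 → 9
9 → 15
13 → 3
13 → 18
18 → 11
18 → 16
13 → 6
6 → 8
12 → 7
7 → 4
12 → 1
2 → 14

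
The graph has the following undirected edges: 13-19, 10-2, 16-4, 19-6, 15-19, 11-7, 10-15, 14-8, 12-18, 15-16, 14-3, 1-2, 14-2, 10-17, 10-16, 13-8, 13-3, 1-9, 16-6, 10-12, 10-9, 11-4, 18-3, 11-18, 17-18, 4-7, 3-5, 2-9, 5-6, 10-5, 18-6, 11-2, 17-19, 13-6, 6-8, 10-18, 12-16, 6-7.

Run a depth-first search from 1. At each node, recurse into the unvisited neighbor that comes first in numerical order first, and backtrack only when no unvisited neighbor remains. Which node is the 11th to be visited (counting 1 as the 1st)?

Visit 1
1 → 2
2 → 9
9 → 10
10 → 5
5 → 3
3 → 13
13 → 6
6 → 7
7 → 4
4 → 11
11 → 18
18 → 12
12 → 16
16 → 15
15 → 19
19 → 17
6 → 8
8 → 14

Visit order: 1, 2, 9, 10, 5, 3, 13, 6, 7, 4, 11, 18, 12, 16, 15, 19, 17, 8, 14

11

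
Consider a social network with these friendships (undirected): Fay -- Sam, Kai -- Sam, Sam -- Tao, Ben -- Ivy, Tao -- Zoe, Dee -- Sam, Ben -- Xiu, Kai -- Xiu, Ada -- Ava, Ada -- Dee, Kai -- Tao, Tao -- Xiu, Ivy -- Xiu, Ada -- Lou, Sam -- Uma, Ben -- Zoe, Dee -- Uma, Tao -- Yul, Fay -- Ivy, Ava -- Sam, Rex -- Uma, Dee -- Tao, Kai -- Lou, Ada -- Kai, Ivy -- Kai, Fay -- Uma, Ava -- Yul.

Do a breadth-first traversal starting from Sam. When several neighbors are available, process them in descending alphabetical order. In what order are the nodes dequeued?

Sam Uma Tao Kai Fay Dee Ava Rex Zoe Yul Xiu Lou Ivy Ada Ben

Visit Sam; enqueue Uma, Tao, Kai, Fay, Dee, Ava → queue [Uma, Tao, Kai, Fay, Dee, Ava]
Visit Uma; enqueue Rex → queue [Tao, Kai, Fay, Dee, Ava, Rex]
Visit Tao; enqueue Zoe, Yul, Xiu → queue [Kai, Fay, Dee, Ava, Rex, Zoe, Yul, Xiu]
Visit Kai; enqueue Lou, Ivy, Ada → queue [Fay, Dee, Ava, Rex, Zoe, Yul, Xiu, Lou, Ivy, Ada]
Visit Fay → queue [Dee, Ava, Rex, Zoe, Yul, Xiu, Lou, Ivy, Ada]
Visit Dee → queue [Ava, Rex, Zoe, Yul, Xiu, Lou, Ivy, Ada]
Visit Ava → queue [Rex, Zoe, Yul, Xiu, Lou, Ivy, Ada]
Visit Rex → queue [Zoe, Yul, Xiu, Lou, Ivy, Ada]
Visit Zoe; enqueue Ben → queue [Yul, Xiu, Lou, Ivy, Ada, Ben]
Visit Yul → queue [Xiu, Lou, Ivy, Ada, Ben]
Visit Xiu → queue [Lou, Ivy, Ada, Ben]
Visit Lou → queue [Ivy, Ada, Ben]
Visit Ivy → queue [Ada, Ben]
Visit Ada → queue [Ben]
Visit Ben → queue []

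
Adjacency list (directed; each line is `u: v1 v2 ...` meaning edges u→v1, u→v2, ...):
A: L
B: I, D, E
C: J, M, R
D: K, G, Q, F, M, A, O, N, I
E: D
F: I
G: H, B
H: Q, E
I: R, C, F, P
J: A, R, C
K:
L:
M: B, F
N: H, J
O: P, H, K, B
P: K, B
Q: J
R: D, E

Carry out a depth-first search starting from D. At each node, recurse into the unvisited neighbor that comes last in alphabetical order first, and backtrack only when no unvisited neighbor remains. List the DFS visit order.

Visit D
D → Q
Q → J
J → R
R → E
J → C
C → M
M → F
F → I
I → P
P → K
P → B
J → A
A → L
D → O
O → H
D → N
D → G

D, Q, J, R, E, C, M, F, I, P, K, B, A, L, O, H, N, G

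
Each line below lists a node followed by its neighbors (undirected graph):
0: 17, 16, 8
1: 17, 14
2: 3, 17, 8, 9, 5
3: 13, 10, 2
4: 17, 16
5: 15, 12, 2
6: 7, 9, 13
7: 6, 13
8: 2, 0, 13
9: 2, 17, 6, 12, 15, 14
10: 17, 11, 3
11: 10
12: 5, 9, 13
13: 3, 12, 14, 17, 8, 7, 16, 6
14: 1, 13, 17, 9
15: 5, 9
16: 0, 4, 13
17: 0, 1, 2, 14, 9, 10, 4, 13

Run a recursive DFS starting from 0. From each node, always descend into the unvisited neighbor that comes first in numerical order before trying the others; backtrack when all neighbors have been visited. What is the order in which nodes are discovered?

Visit 0
0 → 8
8 → 2
2 → 3
3 → 10
10 → 11
10 → 17
17 → 1
1 → 14
14 → 9
9 → 6
6 → 7
7 → 13
13 → 12
12 → 5
5 → 15
13 → 16
16 → 4

0 -> 8 -> 2 -> 3 -> 10 -> 11 -> 17 -> 1 -> 14 -> 9 -> 6 -> 7 -> 13 -> 12 -> 5 -> 15 -> 16 -> 4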